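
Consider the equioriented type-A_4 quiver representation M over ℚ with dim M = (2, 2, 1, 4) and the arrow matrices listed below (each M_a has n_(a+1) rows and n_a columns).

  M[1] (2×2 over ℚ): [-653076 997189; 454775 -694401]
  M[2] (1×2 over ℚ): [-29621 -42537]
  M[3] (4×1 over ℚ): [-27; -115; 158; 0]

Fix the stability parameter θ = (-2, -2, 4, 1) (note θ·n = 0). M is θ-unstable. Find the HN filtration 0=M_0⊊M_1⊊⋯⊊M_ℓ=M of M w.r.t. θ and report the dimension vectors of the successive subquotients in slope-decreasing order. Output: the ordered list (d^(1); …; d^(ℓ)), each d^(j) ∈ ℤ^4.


Interval decomposition of M: I[1,2], I[1,4], I[4,4]^3.
HN type (ℓ=3): μ^(1)=5/2; μ^(2)=1; μ^(3)=-2

((0, 0, 1, 1); (0, 0, 0, 3); (2, 2, 0, 0))


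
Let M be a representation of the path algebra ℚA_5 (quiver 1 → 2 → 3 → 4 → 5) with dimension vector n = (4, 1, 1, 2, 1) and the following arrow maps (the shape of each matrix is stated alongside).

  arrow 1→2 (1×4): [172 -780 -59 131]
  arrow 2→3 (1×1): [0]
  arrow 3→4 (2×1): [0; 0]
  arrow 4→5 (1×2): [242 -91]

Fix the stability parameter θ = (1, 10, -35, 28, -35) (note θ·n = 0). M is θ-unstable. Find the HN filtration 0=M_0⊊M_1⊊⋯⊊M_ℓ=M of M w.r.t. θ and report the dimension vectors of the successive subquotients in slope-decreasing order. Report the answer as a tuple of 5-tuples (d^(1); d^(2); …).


Interval decomposition of M: I[1,1]^3, I[1,2], I[3,3], I[4,4], I[4,5].
HN type (ℓ=5): μ^(1)=28; μ^(2)=10; μ^(3)=1; μ^(4)=-7/2; μ^(5)=-35

((0, 0, 0, 1, 0); (0, 1, 0, 0, 0); (4, 0, 0, 0, 0); (0, 0, 0, 1, 1); (0, 0, 1, 0, 0))


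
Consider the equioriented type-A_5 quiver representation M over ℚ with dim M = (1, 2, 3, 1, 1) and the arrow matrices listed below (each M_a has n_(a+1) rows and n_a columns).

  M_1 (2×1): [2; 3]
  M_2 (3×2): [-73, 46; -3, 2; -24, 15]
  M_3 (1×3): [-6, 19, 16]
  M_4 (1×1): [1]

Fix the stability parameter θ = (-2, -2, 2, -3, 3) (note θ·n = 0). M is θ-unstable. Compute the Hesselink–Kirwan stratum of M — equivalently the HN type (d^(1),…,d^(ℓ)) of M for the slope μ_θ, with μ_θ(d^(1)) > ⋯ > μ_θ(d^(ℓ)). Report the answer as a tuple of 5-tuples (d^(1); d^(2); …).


Interval decomposition of M: I[1,3], I[2,5], I[3,3].
HN type (ℓ=4): μ^(1)=3; μ^(2)=2; μ^(3)=-1/2; μ^(4)=-2

((0, 0, 0, 0, 1); (0, 0, 2, 0, 0); (0, 0, 1, 1, 0); (1, 2, 0, 0, 0))


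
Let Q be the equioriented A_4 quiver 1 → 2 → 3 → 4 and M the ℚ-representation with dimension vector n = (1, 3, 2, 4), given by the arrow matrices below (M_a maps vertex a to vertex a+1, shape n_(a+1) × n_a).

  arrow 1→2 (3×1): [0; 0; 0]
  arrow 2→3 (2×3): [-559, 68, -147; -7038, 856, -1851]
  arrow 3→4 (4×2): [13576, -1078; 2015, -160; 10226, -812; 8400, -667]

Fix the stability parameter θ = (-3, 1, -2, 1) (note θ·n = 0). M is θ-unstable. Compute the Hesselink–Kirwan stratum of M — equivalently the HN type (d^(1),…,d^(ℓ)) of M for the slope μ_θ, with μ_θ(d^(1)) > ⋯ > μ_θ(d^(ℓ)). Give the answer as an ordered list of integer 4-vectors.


Via rank(M_{q-1}∘⋯∘M_p): M ≅ I[1,1], I[2,2], I[2,4]^2, I[4,4]^2.
μ_θ-semistable layers: μ^(1)=1; μ^(2)=-1/2; μ^(3)=-3

((0, 1, 0, 4); (0, 2, 2, 0); (1, 0, 0, 0))


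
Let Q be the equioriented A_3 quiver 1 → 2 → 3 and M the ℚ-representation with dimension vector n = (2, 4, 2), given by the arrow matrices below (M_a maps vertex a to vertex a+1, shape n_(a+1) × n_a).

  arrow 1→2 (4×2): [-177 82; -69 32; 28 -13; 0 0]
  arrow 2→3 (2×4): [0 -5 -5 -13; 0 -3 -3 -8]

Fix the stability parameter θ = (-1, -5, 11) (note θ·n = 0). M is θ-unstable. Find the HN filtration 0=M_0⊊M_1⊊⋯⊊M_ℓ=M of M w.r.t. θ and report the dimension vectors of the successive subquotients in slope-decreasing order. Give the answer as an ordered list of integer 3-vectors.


Via rank(M_{q-1}∘⋯∘M_p): M ≅ I[1,2], I[1,3], I[2,2], I[2,3].
μ_θ-semistable layers: μ^(1)=11; μ^(2)=-3; μ^(3)=-5

((0, 0, 2); (2, 2, 0); (0, 2, 0))


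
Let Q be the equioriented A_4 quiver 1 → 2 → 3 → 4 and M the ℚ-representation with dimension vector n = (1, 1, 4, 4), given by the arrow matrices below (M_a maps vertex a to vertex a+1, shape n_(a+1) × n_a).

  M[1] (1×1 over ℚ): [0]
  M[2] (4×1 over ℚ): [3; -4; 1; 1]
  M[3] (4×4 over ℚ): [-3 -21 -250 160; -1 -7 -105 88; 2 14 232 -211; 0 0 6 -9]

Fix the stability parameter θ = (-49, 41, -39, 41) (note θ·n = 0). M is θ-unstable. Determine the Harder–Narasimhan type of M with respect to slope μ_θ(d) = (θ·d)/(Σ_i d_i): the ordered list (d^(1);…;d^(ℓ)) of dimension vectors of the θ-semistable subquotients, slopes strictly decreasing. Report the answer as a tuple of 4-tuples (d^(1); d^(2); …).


Interval decomposition of M: I[1,1], I[2,4], I[3,3], I[3,4]^2, I[4,4].
HN type (ℓ=4): μ^(1)=41; μ^(2)=1; μ^(3)=-39; μ^(4)=-49

((0, 0, 0, 4); (0, 1, 1, 0); (0, 0, 3, 0); (1, 0, 0, 0))


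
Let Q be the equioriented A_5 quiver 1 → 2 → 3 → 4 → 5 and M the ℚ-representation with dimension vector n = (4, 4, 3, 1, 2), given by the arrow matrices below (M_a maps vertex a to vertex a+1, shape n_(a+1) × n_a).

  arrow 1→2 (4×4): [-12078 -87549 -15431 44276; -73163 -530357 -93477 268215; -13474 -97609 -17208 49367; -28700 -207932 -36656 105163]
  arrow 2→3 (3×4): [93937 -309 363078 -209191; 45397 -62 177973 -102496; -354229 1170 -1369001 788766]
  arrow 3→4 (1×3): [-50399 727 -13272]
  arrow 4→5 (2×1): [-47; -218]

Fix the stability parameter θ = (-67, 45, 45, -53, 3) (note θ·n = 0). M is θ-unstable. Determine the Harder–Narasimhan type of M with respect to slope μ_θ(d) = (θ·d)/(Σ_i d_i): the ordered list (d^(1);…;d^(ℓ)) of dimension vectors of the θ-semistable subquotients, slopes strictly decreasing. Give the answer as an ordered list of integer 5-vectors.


Via rank(M_{q-1}∘⋯∘M_p): M ≅ I[1,2], I[1,3]^2, I[1,5], I[5,5].
μ_θ-semistable layers: μ^(1)=45; μ^(2)=10; μ^(3)=3; μ^(4)=-67

((0, 3, 2, 0, 0); (0, 1, 1, 1, 1); (0, 0, 0, 0, 1); (4, 0, 0, 0, 0))


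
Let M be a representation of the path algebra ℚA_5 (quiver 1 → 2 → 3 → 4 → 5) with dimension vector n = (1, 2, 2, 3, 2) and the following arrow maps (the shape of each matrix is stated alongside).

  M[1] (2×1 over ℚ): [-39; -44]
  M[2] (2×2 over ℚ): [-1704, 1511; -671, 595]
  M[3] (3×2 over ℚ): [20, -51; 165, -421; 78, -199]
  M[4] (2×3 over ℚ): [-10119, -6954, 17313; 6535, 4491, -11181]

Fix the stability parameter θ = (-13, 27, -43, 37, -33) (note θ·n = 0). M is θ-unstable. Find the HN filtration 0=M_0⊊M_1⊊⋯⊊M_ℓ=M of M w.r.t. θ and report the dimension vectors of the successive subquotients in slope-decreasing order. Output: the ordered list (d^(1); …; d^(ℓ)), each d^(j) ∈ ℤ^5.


Via rank(M_{q-1}∘⋯∘M_p): M ≅ I[1,5], I[2,4], I[4,5].
μ_θ-semistable layers: μ^(1)=37; μ^(2)=2; μ^(3)=-8; μ^(4)=-13

((0, 0, 0, 1, 0); (0, 0, 0, 2, 2); (0, 2, 2, 0, 0); (1, 0, 0, 0, 0))


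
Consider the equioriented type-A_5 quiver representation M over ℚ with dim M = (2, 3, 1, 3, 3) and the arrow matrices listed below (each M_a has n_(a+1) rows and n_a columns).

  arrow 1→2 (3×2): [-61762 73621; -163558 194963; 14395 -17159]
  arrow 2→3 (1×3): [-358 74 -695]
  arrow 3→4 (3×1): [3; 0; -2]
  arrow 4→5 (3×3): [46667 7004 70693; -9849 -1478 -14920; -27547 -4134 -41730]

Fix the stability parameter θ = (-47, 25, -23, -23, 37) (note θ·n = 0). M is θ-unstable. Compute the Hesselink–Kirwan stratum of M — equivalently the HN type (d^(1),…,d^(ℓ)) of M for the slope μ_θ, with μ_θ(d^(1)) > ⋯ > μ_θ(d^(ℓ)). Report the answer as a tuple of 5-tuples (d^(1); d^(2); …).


Via rank(M_{q-1}∘⋯∘M_p): M ≅ I[1,2], I[1,5], I[2,2], I[4,4], I[4,5], I[5,5].
μ_θ-semistable layers: μ^(1)=37; μ^(2)=25; μ^(3)=-7; μ^(4)=-23; μ^(5)=-47

((0, 0, 0, 0, 3); (0, 2, 0, 0, 0); (0, 1, 1, 1, 0); (0, 0, 0, 2, 0); (2, 0, 0, 0, 0))


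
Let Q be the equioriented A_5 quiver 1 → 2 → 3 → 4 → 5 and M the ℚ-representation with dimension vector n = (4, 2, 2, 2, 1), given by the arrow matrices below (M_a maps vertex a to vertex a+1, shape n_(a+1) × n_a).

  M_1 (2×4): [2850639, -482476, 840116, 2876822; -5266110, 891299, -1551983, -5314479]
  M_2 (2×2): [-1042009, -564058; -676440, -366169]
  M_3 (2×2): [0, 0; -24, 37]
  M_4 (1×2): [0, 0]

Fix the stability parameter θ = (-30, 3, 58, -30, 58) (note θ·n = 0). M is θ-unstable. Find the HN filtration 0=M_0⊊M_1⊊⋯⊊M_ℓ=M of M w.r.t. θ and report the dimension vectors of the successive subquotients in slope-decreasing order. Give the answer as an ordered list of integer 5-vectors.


Via rank(M_{q-1}∘⋯∘M_p): M ≅ I[1,1]^2, I[1,3], I[1,4], I[4,4], I[5,5].
μ_θ-semistable layers: μ^(1)=58; μ^(2)=14; μ^(3)=3; μ^(4)=-30

((0, 0, 1, 0, 1); (0, 0, 1, 1, 0); (0, 2, 0, 0, 0); (4, 0, 0, 1, 0))


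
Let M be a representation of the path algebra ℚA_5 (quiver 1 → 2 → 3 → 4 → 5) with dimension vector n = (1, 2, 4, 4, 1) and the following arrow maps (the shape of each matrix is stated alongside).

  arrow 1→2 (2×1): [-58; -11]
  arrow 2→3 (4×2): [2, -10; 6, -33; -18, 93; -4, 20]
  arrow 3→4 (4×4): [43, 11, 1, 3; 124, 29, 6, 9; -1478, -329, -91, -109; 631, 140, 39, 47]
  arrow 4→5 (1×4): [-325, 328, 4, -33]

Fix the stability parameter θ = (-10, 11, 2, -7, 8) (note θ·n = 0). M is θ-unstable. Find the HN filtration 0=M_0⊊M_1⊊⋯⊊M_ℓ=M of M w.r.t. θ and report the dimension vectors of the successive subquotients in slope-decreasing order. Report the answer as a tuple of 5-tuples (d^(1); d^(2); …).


Barcode: M ≅ I[1,5], I[2,4], I[3,4]^2. HN layers by μ_θ (4 steps, strictly decreasing):
  μ^(1)=8; μ^(2)=2; μ^(3)=-5/2; μ^(4)=-10

((0, 0, 0, 0, 1); (0, 2, 2, 2, 0); (0, 0, 2, 2, 0); (1, 0, 0, 0, 0))


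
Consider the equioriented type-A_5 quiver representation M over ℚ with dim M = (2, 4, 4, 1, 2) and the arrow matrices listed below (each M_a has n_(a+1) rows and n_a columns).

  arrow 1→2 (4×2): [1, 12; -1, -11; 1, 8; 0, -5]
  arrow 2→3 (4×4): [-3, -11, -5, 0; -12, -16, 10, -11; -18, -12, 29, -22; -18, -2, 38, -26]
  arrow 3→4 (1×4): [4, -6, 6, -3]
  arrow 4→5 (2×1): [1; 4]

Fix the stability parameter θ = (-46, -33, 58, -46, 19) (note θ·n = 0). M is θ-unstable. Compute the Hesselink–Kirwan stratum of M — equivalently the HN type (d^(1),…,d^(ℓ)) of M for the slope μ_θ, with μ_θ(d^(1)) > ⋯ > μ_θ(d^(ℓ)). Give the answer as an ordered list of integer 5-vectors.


Via rank(M_{q-1}∘⋯∘M_p): M ≅ I[1,3], I[1,5], I[2,3]^2, I[5,5].
μ_θ-semistable layers: μ^(1)=58; μ^(2)=19; μ^(3)=6; μ^(4)=-33; μ^(5)=-46

((0, 0, 3, 0, 0); (0, 0, 0, 0, 2); (0, 0, 1, 1, 0); (0, 4, 0, 0, 0); (2, 0, 0, 0, 0))


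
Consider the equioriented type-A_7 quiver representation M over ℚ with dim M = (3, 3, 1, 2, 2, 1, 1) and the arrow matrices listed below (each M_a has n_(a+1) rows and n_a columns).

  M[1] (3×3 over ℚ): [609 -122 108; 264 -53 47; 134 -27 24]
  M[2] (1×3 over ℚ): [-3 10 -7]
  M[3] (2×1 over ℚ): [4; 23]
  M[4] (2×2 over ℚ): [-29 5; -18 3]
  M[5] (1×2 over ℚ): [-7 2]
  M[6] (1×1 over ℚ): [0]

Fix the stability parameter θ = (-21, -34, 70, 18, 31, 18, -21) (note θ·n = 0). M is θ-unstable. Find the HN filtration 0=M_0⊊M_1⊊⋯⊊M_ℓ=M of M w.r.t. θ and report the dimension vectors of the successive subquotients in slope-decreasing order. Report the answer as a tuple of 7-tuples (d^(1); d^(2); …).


Interval decomposition of M: I[1,2]^2, I[1,6], I[4,5], I[7,7].
HN type (ℓ=5): μ^(1)=137/4; μ^(2)=31; μ^(3)=18; μ^(4)=-21; μ^(5)=-55/2

((0, 0, 1, 1, 1, 1, 0); (0, 0, 0, 0, 1, 0, 0); (0, 0, 0, 1, 0, 0, 0); (0, 0, 0, 0, 0, 0, 1); (3, 3, 0, 0, 0, 0, 0))


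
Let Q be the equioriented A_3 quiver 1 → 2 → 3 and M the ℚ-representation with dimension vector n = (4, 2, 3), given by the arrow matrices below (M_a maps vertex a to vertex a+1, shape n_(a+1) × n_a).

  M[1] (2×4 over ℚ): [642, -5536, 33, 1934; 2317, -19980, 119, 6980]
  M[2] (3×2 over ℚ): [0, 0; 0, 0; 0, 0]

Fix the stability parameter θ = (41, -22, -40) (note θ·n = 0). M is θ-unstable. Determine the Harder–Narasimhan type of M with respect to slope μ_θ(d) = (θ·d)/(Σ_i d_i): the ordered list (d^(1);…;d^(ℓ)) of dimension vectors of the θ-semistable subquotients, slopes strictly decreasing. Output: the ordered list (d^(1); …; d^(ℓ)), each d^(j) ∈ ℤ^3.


Interval decomposition of M: I[1,1]^2, I[1,2]^2, I[3,3]^3.
HN type (ℓ=3): μ^(1)=41; μ^(2)=19/2; μ^(3)=-40

((2, 0, 0); (2, 2, 0); (0, 0, 3))


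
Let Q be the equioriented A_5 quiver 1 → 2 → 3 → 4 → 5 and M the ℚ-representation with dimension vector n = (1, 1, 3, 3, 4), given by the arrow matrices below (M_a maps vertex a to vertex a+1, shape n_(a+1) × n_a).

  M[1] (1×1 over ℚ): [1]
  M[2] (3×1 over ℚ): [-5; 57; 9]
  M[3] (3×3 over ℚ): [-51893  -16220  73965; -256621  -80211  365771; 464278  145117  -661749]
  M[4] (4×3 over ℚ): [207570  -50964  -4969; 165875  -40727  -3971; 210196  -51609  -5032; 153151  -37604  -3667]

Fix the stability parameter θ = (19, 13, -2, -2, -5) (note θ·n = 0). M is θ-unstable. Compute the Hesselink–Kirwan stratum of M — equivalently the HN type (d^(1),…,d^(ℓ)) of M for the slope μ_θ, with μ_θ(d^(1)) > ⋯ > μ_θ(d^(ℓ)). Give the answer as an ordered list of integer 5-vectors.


Barcode: M ≅ I[1,5], I[3,5]^2, I[5,5]. HN layers by μ_θ (3 steps, strictly decreasing):
  μ^(1)=23/5; μ^(2)=-3; μ^(3)=-5

((1, 1, 1, 1, 1); (0, 0, 2, 2, 2); (0, 0, 0, 0, 1))


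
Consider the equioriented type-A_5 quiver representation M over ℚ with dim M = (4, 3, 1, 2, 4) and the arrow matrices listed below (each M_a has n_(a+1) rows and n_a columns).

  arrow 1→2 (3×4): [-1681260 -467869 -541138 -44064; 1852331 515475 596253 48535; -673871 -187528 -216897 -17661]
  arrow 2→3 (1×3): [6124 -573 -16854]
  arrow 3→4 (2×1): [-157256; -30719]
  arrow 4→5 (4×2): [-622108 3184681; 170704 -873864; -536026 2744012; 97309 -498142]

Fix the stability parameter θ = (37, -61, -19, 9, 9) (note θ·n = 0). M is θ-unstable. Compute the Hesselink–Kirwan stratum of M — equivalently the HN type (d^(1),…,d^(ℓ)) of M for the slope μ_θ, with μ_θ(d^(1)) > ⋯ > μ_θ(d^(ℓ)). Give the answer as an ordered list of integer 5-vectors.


Barcode: M ≅ I[1,1], I[1,2]^2, I[1,5], I[4,5], I[5,5]^2. HN layers by μ_θ (4 steps, strictly decreasing):
  μ^(1)=37; μ^(2)=9; μ^(3)=-12; μ^(4)=-43/3

((1, 0, 0, 0, 0); (0, 0, 0, 2, 4); (2, 2, 0, 0, 0); (1, 1, 1, 0, 0))


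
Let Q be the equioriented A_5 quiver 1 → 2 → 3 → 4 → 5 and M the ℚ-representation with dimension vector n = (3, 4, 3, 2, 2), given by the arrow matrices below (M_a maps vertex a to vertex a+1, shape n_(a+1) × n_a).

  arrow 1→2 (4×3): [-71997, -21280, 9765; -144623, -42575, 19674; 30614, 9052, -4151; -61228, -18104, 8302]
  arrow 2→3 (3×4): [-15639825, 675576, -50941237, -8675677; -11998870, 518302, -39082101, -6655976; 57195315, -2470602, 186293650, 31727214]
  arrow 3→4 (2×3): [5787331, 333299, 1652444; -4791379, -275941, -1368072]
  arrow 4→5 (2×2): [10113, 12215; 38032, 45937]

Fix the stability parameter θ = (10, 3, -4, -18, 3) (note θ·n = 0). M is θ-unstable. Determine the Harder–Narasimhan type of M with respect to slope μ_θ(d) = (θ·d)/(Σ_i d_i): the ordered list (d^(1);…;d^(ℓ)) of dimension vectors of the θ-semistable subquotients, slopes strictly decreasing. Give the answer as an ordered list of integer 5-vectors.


Via rank(M_{q-1}∘⋯∘M_p): M ≅ I[1,2], I[1,5]^2, I[2,3].
μ_θ-semistable layers: μ^(1)=13/2; μ^(2)=3; μ^(3)=-1/2; μ^(4)=-9/4

((1, 1, 0, 0, 0); (0, 0, 0, 0, 2); (0, 1, 1, 0, 0); (2, 2, 2, 2, 0))


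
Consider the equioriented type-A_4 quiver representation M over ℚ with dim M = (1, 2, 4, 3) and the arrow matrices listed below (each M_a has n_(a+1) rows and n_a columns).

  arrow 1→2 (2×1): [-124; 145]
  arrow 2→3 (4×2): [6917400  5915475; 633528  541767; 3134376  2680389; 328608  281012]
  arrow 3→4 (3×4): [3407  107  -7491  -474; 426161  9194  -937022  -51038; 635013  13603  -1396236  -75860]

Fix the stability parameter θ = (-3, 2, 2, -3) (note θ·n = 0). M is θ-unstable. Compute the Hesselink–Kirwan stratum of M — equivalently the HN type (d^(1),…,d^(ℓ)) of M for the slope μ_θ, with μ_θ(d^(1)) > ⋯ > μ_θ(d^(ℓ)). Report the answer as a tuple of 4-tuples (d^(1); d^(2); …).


Barcode: M ≅ I[1,4], I[2,2], I[3,3], I[3,4]^2. HN layers by μ_θ (4 steps, strictly decreasing):
  μ^(1)=2; μ^(2)=1/3; μ^(3)=-1/2; μ^(4)=-3

((0, 1, 1, 0); (0, 1, 1, 1); (0, 0, 2, 2); (1, 0, 0, 0))


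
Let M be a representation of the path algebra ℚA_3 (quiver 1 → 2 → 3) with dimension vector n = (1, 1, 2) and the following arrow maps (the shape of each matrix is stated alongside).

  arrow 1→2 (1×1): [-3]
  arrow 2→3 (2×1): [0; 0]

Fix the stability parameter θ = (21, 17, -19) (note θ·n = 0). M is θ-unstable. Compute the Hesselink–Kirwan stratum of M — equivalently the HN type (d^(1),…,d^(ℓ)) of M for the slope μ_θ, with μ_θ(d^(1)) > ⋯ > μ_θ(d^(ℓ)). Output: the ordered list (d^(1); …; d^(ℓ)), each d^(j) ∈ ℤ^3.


Via rank(M_{q-1}∘⋯∘M_p): M ≅ I[1,2], I[3,3]^2.
μ_θ-semistable layers: μ^(1)=19; μ^(2)=-19

((1, 1, 0); (0, 0, 2))


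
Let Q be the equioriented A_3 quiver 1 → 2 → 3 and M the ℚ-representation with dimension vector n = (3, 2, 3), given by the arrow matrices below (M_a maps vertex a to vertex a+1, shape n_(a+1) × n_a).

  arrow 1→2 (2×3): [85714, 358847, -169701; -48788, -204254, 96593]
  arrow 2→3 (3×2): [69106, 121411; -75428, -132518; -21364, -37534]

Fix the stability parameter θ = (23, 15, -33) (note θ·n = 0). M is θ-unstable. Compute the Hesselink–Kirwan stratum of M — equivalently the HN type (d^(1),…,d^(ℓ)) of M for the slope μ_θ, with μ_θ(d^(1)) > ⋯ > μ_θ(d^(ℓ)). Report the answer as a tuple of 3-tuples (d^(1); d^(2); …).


Barcode: M ≅ I[1,1], I[1,2], I[1,3], I[3,3]^2. HN layers by μ_θ (4 steps, strictly decreasing):
  μ^(1)=23; μ^(2)=19; μ^(3)=5/3; μ^(4)=-33

((1, 0, 0); (1, 1, 0); (1, 1, 1); (0, 0, 2))


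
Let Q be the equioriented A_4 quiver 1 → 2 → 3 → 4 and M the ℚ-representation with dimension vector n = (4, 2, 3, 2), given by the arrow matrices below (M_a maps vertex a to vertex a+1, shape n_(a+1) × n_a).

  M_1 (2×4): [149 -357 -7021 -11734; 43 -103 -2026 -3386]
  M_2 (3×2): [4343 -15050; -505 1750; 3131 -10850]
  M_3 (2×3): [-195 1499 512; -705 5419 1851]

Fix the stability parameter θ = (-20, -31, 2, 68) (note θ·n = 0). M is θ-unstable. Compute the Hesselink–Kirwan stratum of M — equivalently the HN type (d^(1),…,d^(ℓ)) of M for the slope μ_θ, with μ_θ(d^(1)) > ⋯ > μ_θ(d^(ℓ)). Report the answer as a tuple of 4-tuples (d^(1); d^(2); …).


Barcode: M ≅ I[1,1]^2, I[1,2], I[1,4], I[3,3], I[3,4]. HN layers by μ_θ (4 steps, strictly decreasing):
  μ^(1)=68; μ^(2)=2; μ^(3)=-20; μ^(4)=-51/2

((0, 0, 0, 2); (0, 0, 3, 0); (2, 0, 0, 0); (2, 2, 0, 0))


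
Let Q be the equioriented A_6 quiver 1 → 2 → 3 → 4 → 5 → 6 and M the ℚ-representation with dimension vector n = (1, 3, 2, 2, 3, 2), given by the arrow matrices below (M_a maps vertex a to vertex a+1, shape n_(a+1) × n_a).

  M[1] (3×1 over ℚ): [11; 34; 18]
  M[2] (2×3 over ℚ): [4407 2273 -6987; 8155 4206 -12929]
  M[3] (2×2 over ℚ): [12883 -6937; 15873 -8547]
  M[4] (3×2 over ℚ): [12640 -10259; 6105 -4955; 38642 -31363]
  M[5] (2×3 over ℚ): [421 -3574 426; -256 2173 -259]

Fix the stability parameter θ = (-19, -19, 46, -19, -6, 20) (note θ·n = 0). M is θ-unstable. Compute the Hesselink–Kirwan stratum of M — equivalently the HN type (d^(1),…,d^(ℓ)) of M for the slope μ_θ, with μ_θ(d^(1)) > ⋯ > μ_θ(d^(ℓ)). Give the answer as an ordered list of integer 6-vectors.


Interval decomposition of M: I[1,3], I[2,2], I[2,6], I[4,6], I[5,5].
HN type (ℓ=5): μ^(1)=46; μ^(2)=20; μ^(3)=7; μ^(4)=-6; μ^(5)=-19

((0, 0, 1, 0, 0, 0); (0, 0, 0, 0, 0, 2); (0, 0, 1, 1, 1, 0); (0, 0, 0, 0, 2, 0); (1, 3, 0, 1, 0, 0))


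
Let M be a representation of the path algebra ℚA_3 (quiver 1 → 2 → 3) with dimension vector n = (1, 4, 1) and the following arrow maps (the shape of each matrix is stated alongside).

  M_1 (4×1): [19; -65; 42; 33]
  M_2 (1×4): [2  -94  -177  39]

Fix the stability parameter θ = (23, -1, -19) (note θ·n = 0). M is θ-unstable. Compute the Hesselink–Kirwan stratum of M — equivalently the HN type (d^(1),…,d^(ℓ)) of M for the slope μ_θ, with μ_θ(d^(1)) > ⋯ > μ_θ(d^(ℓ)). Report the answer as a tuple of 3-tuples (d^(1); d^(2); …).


Via rank(M_{q-1}∘⋯∘M_p): M ≅ I[1,3], I[2,2]^3.
μ_θ-semistable layers: μ^(1)=1; μ^(2)=-1

((1, 1, 1); (0, 3, 0))


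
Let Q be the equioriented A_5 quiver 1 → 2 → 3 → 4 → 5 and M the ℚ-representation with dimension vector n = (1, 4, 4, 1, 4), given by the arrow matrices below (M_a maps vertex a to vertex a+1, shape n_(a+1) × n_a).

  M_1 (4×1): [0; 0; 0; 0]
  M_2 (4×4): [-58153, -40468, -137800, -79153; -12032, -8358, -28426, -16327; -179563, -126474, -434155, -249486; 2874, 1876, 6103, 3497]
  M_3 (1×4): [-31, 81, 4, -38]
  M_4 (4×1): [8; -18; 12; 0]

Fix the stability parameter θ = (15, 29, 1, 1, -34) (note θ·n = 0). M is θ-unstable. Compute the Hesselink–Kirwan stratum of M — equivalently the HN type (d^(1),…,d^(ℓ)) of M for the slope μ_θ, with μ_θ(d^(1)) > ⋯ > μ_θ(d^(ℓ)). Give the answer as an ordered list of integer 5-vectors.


Via rank(M_{q-1}∘⋯∘M_p): M ≅ I[1,1], I[2,3]^3, I[2,5], I[5,5]^3.
μ_θ-semistable layers: μ^(1)=15; μ^(2)=-3/4; μ^(3)=-34

((1, 3, 3, 0, 0); (0, 1, 1, 1, 1); (0, 0, 0, 0, 3))


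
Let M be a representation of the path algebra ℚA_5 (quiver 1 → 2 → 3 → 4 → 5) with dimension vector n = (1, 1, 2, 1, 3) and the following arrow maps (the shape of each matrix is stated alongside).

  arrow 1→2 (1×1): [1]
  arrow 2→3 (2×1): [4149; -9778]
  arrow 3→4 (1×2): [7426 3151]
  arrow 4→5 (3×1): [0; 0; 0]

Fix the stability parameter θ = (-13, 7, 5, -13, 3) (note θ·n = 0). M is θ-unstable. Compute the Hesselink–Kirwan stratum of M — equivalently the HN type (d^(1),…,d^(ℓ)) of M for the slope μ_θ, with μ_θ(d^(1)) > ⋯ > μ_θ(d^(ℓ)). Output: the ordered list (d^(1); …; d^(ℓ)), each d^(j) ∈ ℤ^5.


Via rank(M_{q-1}∘⋯∘M_p): M ≅ I[1,4], I[3,3], I[5,5]^3.
μ_θ-semistable layers: μ^(1)=5; μ^(2)=3; μ^(3)=-1/3; μ^(4)=-13

((0, 0, 1, 0, 0); (0, 0, 0, 0, 3); (0, 1, 1, 1, 0); (1, 0, 0, 0, 0))


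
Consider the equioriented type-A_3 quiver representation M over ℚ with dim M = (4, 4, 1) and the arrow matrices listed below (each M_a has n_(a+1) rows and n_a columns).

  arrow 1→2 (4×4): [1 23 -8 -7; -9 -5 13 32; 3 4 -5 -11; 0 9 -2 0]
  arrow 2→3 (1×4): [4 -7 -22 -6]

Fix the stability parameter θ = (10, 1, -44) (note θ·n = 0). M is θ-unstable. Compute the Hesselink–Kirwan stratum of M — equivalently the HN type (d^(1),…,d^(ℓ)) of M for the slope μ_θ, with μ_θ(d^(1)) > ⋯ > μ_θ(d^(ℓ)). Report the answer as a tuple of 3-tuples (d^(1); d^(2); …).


Barcode: M ≅ I[1,2]^3, I[1,3]. HN layers by μ_θ (2 steps, strictly decreasing):
  μ^(1)=11/2; μ^(2)=-11

((3, 3, 0); (1, 1, 1))


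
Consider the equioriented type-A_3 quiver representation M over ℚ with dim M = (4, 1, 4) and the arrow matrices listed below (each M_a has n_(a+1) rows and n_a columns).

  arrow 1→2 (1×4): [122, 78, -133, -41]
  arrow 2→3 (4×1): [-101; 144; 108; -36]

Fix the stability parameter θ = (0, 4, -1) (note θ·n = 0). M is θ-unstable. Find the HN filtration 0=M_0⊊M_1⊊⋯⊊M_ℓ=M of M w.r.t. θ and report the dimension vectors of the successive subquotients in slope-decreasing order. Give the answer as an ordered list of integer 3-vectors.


Interval decomposition of M: I[1,1]^3, I[1,3], I[3,3]^3.
HN type (ℓ=3): μ^(1)=3/2; μ^(2)=0; μ^(3)=-1

((0, 1, 1); (4, 0, 0); (0, 0, 3))


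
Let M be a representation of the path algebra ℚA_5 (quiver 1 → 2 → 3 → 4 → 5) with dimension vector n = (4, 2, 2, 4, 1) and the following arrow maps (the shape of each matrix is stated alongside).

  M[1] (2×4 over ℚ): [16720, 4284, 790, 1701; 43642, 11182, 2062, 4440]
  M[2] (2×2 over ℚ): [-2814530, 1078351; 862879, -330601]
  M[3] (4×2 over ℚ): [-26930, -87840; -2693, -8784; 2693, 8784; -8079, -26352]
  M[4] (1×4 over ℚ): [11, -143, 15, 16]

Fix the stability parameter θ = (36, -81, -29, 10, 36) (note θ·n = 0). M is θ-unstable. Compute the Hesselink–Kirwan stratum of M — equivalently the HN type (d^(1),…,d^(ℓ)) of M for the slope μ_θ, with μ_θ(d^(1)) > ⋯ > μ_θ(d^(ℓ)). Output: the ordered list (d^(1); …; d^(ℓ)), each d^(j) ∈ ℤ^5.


Barcode: M ≅ I[1,1]^2, I[1,3], I[1,4], I[4,4]^2, I[4,5]. HN layers by μ_θ (3 steps, strictly decreasing):
  μ^(1)=36; μ^(2)=10; μ^(3)=-74/3

((2, 0, 0, 0, 1); (0, 0, 0, 4, 0); (2, 2, 2, 0, 0))


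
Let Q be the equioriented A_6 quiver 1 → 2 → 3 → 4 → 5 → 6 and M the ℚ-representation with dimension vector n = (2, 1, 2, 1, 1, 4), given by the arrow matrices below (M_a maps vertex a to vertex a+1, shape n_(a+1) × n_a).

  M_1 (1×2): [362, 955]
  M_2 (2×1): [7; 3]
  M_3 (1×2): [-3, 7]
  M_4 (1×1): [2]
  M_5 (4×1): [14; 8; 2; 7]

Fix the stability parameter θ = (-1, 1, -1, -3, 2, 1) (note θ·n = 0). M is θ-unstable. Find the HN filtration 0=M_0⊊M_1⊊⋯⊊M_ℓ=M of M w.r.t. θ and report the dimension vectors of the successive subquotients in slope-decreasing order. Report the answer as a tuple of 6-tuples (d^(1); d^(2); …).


Barcode: M ≅ I[1,1], I[1,3], I[3,6], I[6,6]^3. HN layers by μ_θ (5 steps, strictly decreasing):
  μ^(1)=3/2; μ^(2)=1; μ^(3)=0; μ^(4)=-1; μ^(5)=-2

((0, 0, 0, 0, 1, 1); (0, 0, 0, 0, 0, 3); (0, 1, 1, 0, 0, 0); (2, 0, 0, 0, 0, 0); (0, 0, 1, 1, 0, 0))


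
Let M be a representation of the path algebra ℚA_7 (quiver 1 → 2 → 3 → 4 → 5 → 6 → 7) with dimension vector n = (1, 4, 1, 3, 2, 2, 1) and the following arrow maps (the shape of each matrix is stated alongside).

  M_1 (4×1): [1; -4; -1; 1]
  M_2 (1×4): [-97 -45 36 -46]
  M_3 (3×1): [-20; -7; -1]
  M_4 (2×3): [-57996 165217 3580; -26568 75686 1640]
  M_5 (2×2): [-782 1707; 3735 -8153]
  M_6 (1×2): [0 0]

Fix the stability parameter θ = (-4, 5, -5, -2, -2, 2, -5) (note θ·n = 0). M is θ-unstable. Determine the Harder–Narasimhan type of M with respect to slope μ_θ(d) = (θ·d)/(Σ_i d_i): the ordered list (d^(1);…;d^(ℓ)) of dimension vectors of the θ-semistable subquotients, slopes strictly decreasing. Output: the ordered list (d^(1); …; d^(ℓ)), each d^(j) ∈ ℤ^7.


Interval decomposition of M: I[1,6], I[2,2]^3, I[4,4]^2, I[5,6], I[7,7].
HN type (ℓ=6): μ^(1)=5; μ^(2)=2; μ^(3)=-1; μ^(4)=-2; μ^(5)=-4; μ^(6)=-5

((0, 3, 0, 0, 0, 0, 0); (0, 0, 0, 0, 0, 2, 0); (0, 1, 1, 1, 1, 0, 0); (0, 0, 0, 2, 1, 0, 0); (1, 0, 0, 0, 0, 0, 0); (0, 0, 0, 0, 0, 0, 1))


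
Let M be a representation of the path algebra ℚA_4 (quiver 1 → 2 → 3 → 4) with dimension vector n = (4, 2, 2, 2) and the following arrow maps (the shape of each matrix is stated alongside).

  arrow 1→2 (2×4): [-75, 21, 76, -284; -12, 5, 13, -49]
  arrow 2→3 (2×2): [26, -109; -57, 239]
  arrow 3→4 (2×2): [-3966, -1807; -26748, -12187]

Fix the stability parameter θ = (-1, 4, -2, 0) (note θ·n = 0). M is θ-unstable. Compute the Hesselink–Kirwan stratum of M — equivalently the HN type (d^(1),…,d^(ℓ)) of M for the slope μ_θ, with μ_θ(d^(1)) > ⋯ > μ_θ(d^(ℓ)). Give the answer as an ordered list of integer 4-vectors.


Interval decomposition of M: I[1,1]^2, I[1,4]^2.
HN type (ℓ=2): μ^(1)=2/3; μ^(2)=-1

((0, 2, 2, 2); (4, 0, 0, 0))


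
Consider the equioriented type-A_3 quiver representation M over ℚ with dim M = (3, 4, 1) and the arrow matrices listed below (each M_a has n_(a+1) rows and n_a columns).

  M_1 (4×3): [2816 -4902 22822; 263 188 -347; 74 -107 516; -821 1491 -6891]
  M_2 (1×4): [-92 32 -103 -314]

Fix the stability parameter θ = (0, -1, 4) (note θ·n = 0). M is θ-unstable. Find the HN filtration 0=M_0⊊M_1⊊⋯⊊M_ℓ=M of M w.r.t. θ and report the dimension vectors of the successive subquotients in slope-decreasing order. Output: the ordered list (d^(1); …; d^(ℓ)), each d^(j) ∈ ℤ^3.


Barcode: M ≅ I[1,2]^2, I[1,3], I[2,2]. HN layers by μ_θ (3 steps, strictly decreasing):
  μ^(1)=4; μ^(2)=-1/2; μ^(3)=-1

((0, 0, 1); (3, 3, 0); (0, 1, 0))


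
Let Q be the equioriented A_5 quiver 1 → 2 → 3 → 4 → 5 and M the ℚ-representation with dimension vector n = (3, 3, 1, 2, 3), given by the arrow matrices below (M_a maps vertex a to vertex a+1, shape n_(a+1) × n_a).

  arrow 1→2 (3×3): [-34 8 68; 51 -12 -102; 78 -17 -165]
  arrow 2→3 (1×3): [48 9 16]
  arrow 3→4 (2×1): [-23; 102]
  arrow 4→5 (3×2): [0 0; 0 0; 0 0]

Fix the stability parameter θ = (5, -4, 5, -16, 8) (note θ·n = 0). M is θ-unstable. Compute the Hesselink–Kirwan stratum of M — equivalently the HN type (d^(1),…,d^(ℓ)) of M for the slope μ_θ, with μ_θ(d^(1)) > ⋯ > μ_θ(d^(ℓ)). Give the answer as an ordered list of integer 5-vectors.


Barcode: M ≅ I[1,1], I[1,2], I[1,4], I[2,2], I[4,4], I[5,5]^3. HN layers by μ_θ (6 steps, strictly decreasing):
  μ^(1)=8; μ^(2)=5; μ^(3)=1/2; μ^(4)=-5/2; μ^(5)=-4; μ^(6)=-16

((0, 0, 0, 0, 3); (1, 0, 0, 0, 0); (1, 1, 0, 0, 0); (1, 1, 1, 1, 0); (0, 1, 0, 0, 0); (0, 0, 0, 1, 0))


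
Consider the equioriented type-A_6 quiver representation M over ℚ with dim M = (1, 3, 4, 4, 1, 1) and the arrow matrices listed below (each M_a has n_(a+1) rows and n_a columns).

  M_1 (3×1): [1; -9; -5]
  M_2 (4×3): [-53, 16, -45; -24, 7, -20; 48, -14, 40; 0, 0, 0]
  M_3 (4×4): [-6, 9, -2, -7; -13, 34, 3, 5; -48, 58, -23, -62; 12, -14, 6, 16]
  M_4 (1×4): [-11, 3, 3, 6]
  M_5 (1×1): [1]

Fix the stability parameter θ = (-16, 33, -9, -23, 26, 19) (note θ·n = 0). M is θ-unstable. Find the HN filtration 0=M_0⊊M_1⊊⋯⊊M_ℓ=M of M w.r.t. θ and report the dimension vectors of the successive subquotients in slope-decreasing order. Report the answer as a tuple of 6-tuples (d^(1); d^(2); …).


Via rank(M_{q-1}∘⋯∘M_p): M ≅ I[1,6], I[2,2], I[2,4], I[3,4]^2.
μ_θ-semistable layers: μ^(1)=33; μ^(2)=45/2; μ^(3)=1/3; μ^(4)=-16

((0, 1, 0, 0, 0, 0); (0, 0, 0, 0, 1, 1); (0, 2, 2, 2, 0, 0); (1, 0, 2, 2, 0, 0))


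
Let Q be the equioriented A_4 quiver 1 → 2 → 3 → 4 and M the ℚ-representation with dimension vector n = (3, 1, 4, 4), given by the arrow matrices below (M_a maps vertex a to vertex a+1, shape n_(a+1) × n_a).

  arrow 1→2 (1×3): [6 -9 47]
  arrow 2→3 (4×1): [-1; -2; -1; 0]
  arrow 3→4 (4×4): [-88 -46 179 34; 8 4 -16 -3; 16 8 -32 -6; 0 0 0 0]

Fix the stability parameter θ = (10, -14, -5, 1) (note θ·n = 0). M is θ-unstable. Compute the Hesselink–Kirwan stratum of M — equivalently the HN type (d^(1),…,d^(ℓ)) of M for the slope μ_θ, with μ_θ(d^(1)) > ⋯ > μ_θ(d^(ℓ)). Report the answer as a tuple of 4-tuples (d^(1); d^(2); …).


Barcode: M ≅ I[1,1]^2, I[1,4], I[3,3]^2, I[3,4], I[4,4]^2. HN layers by μ_θ (4 steps, strictly decreasing):
  μ^(1)=10; μ^(2)=1; μ^(3)=-3; μ^(4)=-5

((2, 0, 0, 0); (0, 0, 0, 4); (1, 1, 1, 0); (0, 0, 3, 0))


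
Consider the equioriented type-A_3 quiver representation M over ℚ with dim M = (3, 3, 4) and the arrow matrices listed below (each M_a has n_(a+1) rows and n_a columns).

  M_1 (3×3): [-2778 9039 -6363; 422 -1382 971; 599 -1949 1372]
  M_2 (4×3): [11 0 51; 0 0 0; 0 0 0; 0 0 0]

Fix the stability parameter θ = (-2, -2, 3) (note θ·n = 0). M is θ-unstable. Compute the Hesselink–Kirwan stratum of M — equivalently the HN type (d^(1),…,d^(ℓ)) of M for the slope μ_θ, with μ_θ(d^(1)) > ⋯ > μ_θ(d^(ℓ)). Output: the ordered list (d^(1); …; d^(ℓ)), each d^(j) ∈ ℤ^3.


Barcode: M ≅ I[1,2]^2, I[1,3], I[3,3]^3. HN layers by μ_θ (2 steps, strictly decreasing):
  μ^(1)=3; μ^(2)=-2

((0, 0, 4); (3, 3, 0))


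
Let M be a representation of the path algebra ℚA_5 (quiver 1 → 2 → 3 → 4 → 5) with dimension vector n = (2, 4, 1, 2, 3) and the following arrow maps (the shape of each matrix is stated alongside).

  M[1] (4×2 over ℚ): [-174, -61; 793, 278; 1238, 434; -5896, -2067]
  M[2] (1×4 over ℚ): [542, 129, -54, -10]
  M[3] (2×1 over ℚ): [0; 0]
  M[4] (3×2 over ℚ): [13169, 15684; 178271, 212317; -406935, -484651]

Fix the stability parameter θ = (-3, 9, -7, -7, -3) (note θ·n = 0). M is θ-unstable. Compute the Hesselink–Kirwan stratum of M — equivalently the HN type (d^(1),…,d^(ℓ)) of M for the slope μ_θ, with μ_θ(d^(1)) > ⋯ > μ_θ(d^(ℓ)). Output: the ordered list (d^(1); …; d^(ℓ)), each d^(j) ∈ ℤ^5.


Barcode: M ≅ I[1,2], I[1,3], I[2,2]^2, I[4,5]^2, I[5,5]. HN layers by μ_θ (4 steps, strictly decreasing):
  μ^(1)=9; μ^(2)=1; μ^(3)=-3; μ^(4)=-7

((0, 3, 0, 0, 0); (0, 1, 1, 0, 0); (2, 0, 0, 0, 3); (0, 0, 0, 2, 0))


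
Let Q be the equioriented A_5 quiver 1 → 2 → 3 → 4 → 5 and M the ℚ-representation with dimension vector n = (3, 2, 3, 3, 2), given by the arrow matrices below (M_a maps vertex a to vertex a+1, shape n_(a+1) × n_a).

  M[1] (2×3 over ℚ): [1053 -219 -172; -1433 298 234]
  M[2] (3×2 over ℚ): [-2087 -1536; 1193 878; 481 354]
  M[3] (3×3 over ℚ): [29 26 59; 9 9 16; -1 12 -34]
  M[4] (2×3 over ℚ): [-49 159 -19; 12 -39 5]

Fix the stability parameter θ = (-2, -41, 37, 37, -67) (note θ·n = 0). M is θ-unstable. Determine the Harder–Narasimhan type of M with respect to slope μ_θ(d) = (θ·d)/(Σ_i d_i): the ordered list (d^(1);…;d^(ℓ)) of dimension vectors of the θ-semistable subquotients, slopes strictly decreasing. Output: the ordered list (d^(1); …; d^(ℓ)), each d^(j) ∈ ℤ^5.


Via rank(M_{q-1}∘⋯∘M_p): M ≅ I[1,1], I[1,5]^2, I[3,4].
μ_θ-semistable layers: μ^(1)=37; μ^(2)=7/3; μ^(3)=-2; μ^(4)=-43/2

((0, 0, 1, 1, 0); (0, 0, 2, 2, 2); (1, 0, 0, 0, 0); (2, 2, 0, 0, 0))


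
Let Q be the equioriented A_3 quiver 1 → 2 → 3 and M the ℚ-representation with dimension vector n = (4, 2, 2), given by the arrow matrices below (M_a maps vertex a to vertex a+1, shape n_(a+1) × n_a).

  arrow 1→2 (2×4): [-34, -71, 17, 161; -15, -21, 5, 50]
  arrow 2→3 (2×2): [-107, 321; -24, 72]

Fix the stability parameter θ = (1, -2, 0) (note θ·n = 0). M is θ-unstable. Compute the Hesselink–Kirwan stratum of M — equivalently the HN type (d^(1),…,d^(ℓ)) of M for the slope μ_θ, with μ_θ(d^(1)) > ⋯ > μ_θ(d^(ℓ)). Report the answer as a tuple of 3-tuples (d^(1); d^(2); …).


Barcode: M ≅ I[1,1]^2, I[1,2], I[1,3], I[3,3]. HN layers by μ_θ (3 steps, strictly decreasing):
  μ^(1)=1; μ^(2)=0; μ^(3)=-1/2

((2, 0, 0); (0, 0, 2); (2, 2, 0))


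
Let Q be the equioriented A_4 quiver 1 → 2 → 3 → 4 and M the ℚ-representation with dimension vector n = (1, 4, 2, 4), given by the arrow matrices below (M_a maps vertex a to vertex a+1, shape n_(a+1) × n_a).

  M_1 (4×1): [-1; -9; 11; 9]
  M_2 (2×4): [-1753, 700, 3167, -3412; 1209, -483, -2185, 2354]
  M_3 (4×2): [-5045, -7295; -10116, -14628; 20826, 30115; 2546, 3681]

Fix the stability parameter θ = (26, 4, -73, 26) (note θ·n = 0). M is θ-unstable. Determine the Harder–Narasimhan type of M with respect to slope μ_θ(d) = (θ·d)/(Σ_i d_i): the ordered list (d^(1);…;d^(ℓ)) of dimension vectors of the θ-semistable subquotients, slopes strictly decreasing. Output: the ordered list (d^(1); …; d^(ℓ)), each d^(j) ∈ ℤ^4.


Barcode: M ≅ I[1,4], I[2,2]^2, I[2,4], I[4,4]^2. HN layers by μ_θ (4 steps, strictly decreasing):
  μ^(1)=26; μ^(2)=4; μ^(3)=-43/3; μ^(4)=-69/2

((0, 0, 0, 4); (0, 2, 0, 0); (1, 1, 1, 0); (0, 1, 1, 0))


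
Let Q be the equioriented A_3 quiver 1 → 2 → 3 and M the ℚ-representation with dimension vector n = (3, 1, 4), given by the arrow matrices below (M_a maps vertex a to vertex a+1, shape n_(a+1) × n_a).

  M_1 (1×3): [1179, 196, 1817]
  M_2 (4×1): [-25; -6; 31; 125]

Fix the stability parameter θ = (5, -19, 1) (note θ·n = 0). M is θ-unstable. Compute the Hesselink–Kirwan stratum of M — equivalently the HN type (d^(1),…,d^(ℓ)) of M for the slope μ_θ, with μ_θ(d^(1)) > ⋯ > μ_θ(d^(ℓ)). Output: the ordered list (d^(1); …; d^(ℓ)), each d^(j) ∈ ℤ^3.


Via rank(M_{q-1}∘⋯∘M_p): M ≅ I[1,1]^2, I[1,3], I[3,3]^3.
μ_θ-semistable layers: μ^(1)=5; μ^(2)=1; μ^(3)=-7

((2, 0, 0); (0, 0, 4); (1, 1, 0))


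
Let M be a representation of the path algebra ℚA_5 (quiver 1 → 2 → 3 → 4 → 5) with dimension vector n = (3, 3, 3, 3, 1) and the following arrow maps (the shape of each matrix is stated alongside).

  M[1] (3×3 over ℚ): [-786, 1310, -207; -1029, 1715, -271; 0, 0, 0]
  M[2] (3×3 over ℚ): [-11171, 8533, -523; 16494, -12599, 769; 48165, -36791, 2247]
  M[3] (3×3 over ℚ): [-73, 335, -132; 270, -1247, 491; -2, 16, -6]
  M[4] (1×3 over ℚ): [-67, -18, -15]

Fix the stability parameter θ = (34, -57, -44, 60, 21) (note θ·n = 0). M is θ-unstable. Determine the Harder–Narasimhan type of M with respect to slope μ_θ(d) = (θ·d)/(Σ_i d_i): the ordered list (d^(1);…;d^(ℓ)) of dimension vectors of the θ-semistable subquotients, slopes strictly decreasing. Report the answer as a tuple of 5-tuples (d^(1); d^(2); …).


Via rank(M_{q-1}∘⋯∘M_p): M ≅ I[1,1], I[1,3], I[1,5], I[2,4], I[4,4].
μ_θ-semistable layers: μ^(1)=60; μ^(2)=81/2; μ^(3)=34; μ^(4)=-67/3; μ^(5)=-44; μ^(6)=-57

((0, 0, 0, 2, 0); (0, 0, 0, 1, 1); (1, 0, 0, 0, 0); (2, 2, 2, 0, 0); (0, 0, 1, 0, 0); (0, 1, 0, 0, 0))


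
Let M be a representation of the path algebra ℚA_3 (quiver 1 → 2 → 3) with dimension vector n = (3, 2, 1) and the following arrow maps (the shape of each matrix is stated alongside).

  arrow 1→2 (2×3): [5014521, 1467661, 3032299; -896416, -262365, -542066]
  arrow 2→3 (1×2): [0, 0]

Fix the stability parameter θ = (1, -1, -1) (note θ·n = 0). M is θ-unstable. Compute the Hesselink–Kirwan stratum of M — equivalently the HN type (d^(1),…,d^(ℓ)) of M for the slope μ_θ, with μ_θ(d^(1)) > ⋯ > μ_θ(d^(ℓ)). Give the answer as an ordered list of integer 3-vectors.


Via rank(M_{q-1}∘⋯∘M_p): M ≅ I[1,1], I[1,2]^2, I[3,3].
μ_θ-semistable layers: μ^(1)=1; μ^(2)=0; μ^(3)=-1

((1, 0, 0); (2, 2, 0); (0, 0, 1))


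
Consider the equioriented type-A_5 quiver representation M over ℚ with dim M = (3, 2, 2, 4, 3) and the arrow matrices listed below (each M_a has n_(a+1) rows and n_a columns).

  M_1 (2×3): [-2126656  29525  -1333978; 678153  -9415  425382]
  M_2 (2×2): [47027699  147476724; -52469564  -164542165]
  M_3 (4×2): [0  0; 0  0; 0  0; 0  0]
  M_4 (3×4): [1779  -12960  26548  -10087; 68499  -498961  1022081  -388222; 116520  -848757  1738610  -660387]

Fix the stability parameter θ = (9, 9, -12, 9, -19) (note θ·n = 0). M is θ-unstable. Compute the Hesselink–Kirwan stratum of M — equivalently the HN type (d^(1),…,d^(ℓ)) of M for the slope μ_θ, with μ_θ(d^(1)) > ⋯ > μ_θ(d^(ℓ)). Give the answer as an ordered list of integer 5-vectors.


Interval decomposition of M: I[1,1], I[1,3]^2, I[4,4], I[4,5]^3.
HN type (ℓ=3): μ^(1)=9; μ^(2)=2; μ^(3)=-5

((1, 0, 0, 1, 0); (2, 2, 2, 0, 0); (0, 0, 0, 3, 3))


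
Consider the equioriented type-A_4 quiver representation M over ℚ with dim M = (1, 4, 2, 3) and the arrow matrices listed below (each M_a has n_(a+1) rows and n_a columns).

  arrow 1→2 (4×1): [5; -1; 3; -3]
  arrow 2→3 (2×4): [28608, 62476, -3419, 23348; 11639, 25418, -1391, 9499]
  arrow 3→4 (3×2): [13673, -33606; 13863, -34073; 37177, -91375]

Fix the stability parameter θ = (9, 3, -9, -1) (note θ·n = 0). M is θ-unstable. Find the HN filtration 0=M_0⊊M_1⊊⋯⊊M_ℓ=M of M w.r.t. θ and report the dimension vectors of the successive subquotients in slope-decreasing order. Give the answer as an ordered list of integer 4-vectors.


Interval decomposition of M: I[1,4], I[2,2]^2, I[2,4], I[4,4].
HN type (ℓ=4): μ^(1)=3; μ^(2)=1/2; μ^(3)=-1; μ^(4)=-3

((0, 2, 0, 0); (1, 1, 1, 1); (0, 0, 0, 2); (0, 1, 1, 0))
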